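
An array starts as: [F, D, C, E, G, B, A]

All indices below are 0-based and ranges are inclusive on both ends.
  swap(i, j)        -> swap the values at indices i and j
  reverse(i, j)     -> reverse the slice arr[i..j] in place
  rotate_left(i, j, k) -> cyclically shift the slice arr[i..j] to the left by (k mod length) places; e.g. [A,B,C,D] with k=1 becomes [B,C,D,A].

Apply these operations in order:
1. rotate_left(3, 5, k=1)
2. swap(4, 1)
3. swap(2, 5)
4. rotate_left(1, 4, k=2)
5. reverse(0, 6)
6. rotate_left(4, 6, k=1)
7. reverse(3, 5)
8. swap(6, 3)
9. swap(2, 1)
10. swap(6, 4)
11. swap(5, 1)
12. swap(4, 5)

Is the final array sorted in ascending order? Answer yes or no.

After 1 (rotate_left(3, 5, k=1)): [F, D, C, G, B, E, A]
After 2 (swap(4, 1)): [F, B, C, G, D, E, A]
After 3 (swap(2, 5)): [F, B, E, G, D, C, A]
After 4 (rotate_left(1, 4, k=2)): [F, G, D, B, E, C, A]
After 5 (reverse(0, 6)): [A, C, E, B, D, G, F]
After 6 (rotate_left(4, 6, k=1)): [A, C, E, B, G, F, D]
After 7 (reverse(3, 5)): [A, C, E, F, G, B, D]
After 8 (swap(6, 3)): [A, C, E, D, G, B, F]
After 9 (swap(2, 1)): [A, E, C, D, G, B, F]
After 10 (swap(6, 4)): [A, E, C, D, F, B, G]
After 11 (swap(5, 1)): [A, B, C, D, F, E, G]
After 12 (swap(4, 5)): [A, B, C, D, E, F, G]

Answer: yes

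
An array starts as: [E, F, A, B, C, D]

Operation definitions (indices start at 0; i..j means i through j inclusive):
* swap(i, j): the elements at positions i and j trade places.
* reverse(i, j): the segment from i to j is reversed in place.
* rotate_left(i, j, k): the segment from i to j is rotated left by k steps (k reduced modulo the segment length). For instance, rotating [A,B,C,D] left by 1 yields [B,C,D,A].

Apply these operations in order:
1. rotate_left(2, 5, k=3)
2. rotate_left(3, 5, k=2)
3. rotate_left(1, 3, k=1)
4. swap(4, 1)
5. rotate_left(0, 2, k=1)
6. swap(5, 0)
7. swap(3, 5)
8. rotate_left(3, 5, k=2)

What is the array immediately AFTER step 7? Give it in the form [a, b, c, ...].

After 1 (rotate_left(2, 5, k=3)): [E, F, D, A, B, C]
After 2 (rotate_left(3, 5, k=2)): [E, F, D, C, A, B]
After 3 (rotate_left(1, 3, k=1)): [E, D, C, F, A, B]
After 4 (swap(4, 1)): [E, A, C, F, D, B]
After 5 (rotate_left(0, 2, k=1)): [A, C, E, F, D, B]
After 6 (swap(5, 0)): [B, C, E, F, D, A]
After 7 (swap(3, 5)): [B, C, E, A, D, F]

Answer: [B, C, E, A, D, F]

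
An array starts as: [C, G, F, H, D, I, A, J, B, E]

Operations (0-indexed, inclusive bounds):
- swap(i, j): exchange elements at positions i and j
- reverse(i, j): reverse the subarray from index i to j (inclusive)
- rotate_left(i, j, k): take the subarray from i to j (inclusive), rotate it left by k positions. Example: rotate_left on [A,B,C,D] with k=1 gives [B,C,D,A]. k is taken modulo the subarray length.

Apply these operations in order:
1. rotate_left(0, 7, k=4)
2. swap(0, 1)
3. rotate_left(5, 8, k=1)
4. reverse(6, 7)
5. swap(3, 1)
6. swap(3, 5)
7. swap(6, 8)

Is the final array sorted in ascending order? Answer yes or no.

After 1 (rotate_left(0, 7, k=4)): [D, I, A, J, C, G, F, H, B, E]
After 2 (swap(0, 1)): [I, D, A, J, C, G, F, H, B, E]
After 3 (rotate_left(5, 8, k=1)): [I, D, A, J, C, F, H, B, G, E]
After 4 (reverse(6, 7)): [I, D, A, J, C, F, B, H, G, E]
After 5 (swap(3, 1)): [I, J, A, D, C, F, B, H, G, E]
After 6 (swap(3, 5)): [I, J, A, F, C, D, B, H, G, E]
After 7 (swap(6, 8)): [I, J, A, F, C, D, G, H, B, E]

Answer: no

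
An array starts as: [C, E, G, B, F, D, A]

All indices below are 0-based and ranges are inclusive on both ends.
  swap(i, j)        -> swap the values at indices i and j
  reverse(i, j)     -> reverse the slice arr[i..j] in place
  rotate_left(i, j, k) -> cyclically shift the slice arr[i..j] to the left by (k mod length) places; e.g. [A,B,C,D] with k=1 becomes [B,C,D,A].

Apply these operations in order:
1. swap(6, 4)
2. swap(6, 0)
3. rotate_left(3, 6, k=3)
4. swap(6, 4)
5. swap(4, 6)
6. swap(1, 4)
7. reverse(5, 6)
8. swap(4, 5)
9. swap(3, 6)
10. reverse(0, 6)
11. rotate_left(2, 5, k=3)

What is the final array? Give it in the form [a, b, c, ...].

Answer: [C, E, B, D, A, G, F]

Derivation:
After 1 (swap(6, 4)): [C, E, G, B, A, D, F]
After 2 (swap(6, 0)): [F, E, G, B, A, D, C]
After 3 (rotate_left(3, 6, k=3)): [F, E, G, C, B, A, D]
After 4 (swap(6, 4)): [F, E, G, C, D, A, B]
After 5 (swap(4, 6)): [F, E, G, C, B, A, D]
After 6 (swap(1, 4)): [F, B, G, C, E, A, D]
After 7 (reverse(5, 6)): [F, B, G, C, E, D, A]
After 8 (swap(4, 5)): [F, B, G, C, D, E, A]
After 9 (swap(3, 6)): [F, B, G, A, D, E, C]
After 10 (reverse(0, 6)): [C, E, D, A, G, B, F]
After 11 (rotate_left(2, 5, k=3)): [C, E, B, D, A, G, F]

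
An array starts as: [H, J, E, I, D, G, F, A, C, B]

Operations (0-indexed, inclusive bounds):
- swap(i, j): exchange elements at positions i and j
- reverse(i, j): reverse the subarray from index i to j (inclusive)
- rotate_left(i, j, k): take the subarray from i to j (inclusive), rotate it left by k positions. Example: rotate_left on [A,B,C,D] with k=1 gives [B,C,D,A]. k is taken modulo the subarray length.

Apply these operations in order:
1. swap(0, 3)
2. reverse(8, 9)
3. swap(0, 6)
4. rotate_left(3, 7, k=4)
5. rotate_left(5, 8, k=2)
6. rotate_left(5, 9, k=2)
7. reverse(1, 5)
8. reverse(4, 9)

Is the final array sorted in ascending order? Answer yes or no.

Answer: no

Derivation:
After 1 (swap(0, 3)): [I, J, E, H, D, G, F, A, C, B]
After 2 (reverse(8, 9)): [I, J, E, H, D, G, F, A, B, C]
After 3 (swap(0, 6)): [F, J, E, H, D, G, I, A, B, C]
After 4 (rotate_left(3, 7, k=4)): [F, J, E, A, H, D, G, I, B, C]
After 5 (rotate_left(5, 8, k=2)): [F, J, E, A, H, I, B, D, G, C]
After 6 (rotate_left(5, 9, k=2)): [F, J, E, A, H, D, G, C, I, B]
After 7 (reverse(1, 5)): [F, D, H, A, E, J, G, C, I, B]
After 8 (reverse(4, 9)): [F, D, H, A, B, I, C, G, J, E]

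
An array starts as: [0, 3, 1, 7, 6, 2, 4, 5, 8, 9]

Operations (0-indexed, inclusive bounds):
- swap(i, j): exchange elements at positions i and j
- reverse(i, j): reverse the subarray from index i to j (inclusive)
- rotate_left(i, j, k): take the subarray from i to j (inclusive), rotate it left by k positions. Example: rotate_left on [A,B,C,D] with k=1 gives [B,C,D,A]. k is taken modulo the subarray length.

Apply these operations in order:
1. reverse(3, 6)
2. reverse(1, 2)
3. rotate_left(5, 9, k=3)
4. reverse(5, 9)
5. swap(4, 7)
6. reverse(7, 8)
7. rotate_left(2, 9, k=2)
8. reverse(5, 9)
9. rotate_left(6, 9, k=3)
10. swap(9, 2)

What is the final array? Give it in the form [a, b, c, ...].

Answer: [0, 1, 2, 5, 7, 4, 9, 3, 8, 6]

Derivation:
After 1 (reverse(3, 6)): [0, 3, 1, 4, 2, 6, 7, 5, 8, 9]
After 2 (reverse(1, 2)): [0, 1, 3, 4, 2, 6, 7, 5, 8, 9]
After 3 (rotate_left(5, 9, k=3)): [0, 1, 3, 4, 2, 8, 9, 6, 7, 5]
After 4 (reverse(5, 9)): [0, 1, 3, 4, 2, 5, 7, 6, 9, 8]
After 5 (swap(4, 7)): [0, 1, 3, 4, 6, 5, 7, 2, 9, 8]
After 6 (reverse(7, 8)): [0, 1, 3, 4, 6, 5, 7, 9, 2, 8]
After 7 (rotate_left(2, 9, k=2)): [0, 1, 6, 5, 7, 9, 2, 8, 3, 4]
After 8 (reverse(5, 9)): [0, 1, 6, 5, 7, 4, 3, 8, 2, 9]
After 9 (rotate_left(6, 9, k=3)): [0, 1, 6, 5, 7, 4, 9, 3, 8, 2]
After 10 (swap(9, 2)): [0, 1, 2, 5, 7, 4, 9, 3, 8, 6]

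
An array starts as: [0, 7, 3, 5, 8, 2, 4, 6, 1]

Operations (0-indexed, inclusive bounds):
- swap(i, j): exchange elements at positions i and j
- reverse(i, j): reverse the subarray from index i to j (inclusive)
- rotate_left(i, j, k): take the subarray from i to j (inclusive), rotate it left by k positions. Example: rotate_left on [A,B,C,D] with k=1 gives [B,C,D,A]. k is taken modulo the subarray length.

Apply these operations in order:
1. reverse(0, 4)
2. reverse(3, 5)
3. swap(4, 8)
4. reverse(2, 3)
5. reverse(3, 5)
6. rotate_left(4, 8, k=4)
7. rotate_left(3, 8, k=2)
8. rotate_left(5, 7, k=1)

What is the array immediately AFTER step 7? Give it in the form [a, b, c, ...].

After 1 (reverse(0, 4)): [8, 5, 3, 7, 0, 2, 4, 6, 1]
After 2 (reverse(3, 5)): [8, 5, 3, 2, 0, 7, 4, 6, 1]
After 3 (swap(4, 8)): [8, 5, 3, 2, 1, 7, 4, 6, 0]
After 4 (reverse(2, 3)): [8, 5, 2, 3, 1, 7, 4, 6, 0]
After 5 (reverse(3, 5)): [8, 5, 2, 7, 1, 3, 4, 6, 0]
After 6 (rotate_left(4, 8, k=4)): [8, 5, 2, 7, 0, 1, 3, 4, 6]
After 7 (rotate_left(3, 8, k=2)): [8, 5, 2, 1, 3, 4, 6, 7, 0]

Answer: [8, 5, 2, 1, 3, 4, 6, 7, 0]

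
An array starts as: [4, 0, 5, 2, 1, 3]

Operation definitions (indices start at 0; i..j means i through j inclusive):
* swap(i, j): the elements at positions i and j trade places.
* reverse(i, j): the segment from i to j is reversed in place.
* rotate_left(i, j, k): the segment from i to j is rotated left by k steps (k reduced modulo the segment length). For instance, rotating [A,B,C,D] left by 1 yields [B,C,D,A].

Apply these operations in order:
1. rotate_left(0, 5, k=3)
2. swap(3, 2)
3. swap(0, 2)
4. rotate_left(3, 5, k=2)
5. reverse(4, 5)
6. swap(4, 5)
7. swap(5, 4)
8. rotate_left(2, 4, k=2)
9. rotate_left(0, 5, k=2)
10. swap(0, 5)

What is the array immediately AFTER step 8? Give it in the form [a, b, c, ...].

After 1 (rotate_left(0, 5, k=3)): [2, 1, 3, 4, 0, 5]
After 2 (swap(3, 2)): [2, 1, 4, 3, 0, 5]
After 3 (swap(0, 2)): [4, 1, 2, 3, 0, 5]
After 4 (rotate_left(3, 5, k=2)): [4, 1, 2, 5, 3, 0]
After 5 (reverse(4, 5)): [4, 1, 2, 5, 0, 3]
After 6 (swap(4, 5)): [4, 1, 2, 5, 3, 0]
After 7 (swap(5, 4)): [4, 1, 2, 5, 0, 3]
After 8 (rotate_left(2, 4, k=2)): [4, 1, 0, 2, 5, 3]

Answer: [4, 1, 0, 2, 5, 3]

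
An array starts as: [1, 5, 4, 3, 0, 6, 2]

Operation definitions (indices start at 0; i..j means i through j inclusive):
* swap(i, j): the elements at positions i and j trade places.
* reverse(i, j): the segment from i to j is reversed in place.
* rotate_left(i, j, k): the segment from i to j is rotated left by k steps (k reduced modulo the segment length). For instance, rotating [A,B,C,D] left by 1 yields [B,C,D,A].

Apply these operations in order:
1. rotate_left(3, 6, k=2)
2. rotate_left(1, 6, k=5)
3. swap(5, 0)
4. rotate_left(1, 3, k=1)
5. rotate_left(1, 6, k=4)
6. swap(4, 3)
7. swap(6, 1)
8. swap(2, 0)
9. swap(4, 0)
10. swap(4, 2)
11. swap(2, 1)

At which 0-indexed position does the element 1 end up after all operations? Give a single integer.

After 1 (rotate_left(3, 6, k=2)): [1, 5, 4, 6, 2, 3, 0]
After 2 (rotate_left(1, 6, k=5)): [1, 0, 5, 4, 6, 2, 3]
After 3 (swap(5, 0)): [2, 0, 5, 4, 6, 1, 3]
After 4 (rotate_left(1, 3, k=1)): [2, 5, 4, 0, 6, 1, 3]
After 5 (rotate_left(1, 6, k=4)): [2, 1, 3, 5, 4, 0, 6]
After 6 (swap(4, 3)): [2, 1, 3, 4, 5, 0, 6]
After 7 (swap(6, 1)): [2, 6, 3, 4, 5, 0, 1]
After 8 (swap(2, 0)): [3, 6, 2, 4, 5, 0, 1]
After 9 (swap(4, 0)): [5, 6, 2, 4, 3, 0, 1]
After 10 (swap(4, 2)): [5, 6, 3, 4, 2, 0, 1]
After 11 (swap(2, 1)): [5, 3, 6, 4, 2, 0, 1]

Answer: 6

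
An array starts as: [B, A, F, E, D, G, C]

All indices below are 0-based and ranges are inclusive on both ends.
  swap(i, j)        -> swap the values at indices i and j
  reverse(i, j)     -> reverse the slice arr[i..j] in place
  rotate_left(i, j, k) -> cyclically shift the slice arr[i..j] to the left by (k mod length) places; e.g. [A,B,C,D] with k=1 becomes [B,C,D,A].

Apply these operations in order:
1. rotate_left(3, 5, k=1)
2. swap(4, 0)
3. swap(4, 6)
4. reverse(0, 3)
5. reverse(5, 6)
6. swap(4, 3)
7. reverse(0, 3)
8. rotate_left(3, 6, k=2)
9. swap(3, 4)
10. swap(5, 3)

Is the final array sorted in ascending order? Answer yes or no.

Answer: no

Derivation:
After 1 (rotate_left(3, 5, k=1)): [B, A, F, D, G, E, C]
After 2 (swap(4, 0)): [G, A, F, D, B, E, C]
After 3 (swap(4, 6)): [G, A, F, D, C, E, B]
After 4 (reverse(0, 3)): [D, F, A, G, C, E, B]
After 5 (reverse(5, 6)): [D, F, A, G, C, B, E]
After 6 (swap(4, 3)): [D, F, A, C, G, B, E]
After 7 (reverse(0, 3)): [C, A, F, D, G, B, E]
After 8 (rotate_left(3, 6, k=2)): [C, A, F, B, E, D, G]
After 9 (swap(3, 4)): [C, A, F, E, B, D, G]
After 10 (swap(5, 3)): [C, A, F, D, B, E, G]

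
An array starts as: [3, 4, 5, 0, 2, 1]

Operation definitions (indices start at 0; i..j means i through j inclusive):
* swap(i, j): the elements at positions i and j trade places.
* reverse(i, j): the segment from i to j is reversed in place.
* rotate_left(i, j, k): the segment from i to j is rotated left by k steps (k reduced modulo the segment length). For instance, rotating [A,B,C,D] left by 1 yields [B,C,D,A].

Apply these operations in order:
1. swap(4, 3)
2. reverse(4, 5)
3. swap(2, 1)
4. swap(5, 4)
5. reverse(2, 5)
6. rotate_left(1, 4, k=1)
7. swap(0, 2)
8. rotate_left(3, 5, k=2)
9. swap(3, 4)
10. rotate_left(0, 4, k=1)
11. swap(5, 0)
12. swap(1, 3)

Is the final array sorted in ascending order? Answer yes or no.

After 1 (swap(4, 3)): [3, 4, 5, 2, 0, 1]
After 2 (reverse(4, 5)): [3, 4, 5, 2, 1, 0]
After 3 (swap(2, 1)): [3, 5, 4, 2, 1, 0]
After 4 (swap(5, 4)): [3, 5, 4, 2, 0, 1]
After 5 (reverse(2, 5)): [3, 5, 1, 0, 2, 4]
After 6 (rotate_left(1, 4, k=1)): [3, 1, 0, 2, 5, 4]
After 7 (swap(0, 2)): [0, 1, 3, 2, 5, 4]
After 8 (rotate_left(3, 5, k=2)): [0, 1, 3, 4, 2, 5]
After 9 (swap(3, 4)): [0, 1, 3, 2, 4, 5]
After 10 (rotate_left(0, 4, k=1)): [1, 3, 2, 4, 0, 5]
After 11 (swap(5, 0)): [5, 3, 2, 4, 0, 1]
After 12 (swap(1, 3)): [5, 4, 2, 3, 0, 1]

Answer: no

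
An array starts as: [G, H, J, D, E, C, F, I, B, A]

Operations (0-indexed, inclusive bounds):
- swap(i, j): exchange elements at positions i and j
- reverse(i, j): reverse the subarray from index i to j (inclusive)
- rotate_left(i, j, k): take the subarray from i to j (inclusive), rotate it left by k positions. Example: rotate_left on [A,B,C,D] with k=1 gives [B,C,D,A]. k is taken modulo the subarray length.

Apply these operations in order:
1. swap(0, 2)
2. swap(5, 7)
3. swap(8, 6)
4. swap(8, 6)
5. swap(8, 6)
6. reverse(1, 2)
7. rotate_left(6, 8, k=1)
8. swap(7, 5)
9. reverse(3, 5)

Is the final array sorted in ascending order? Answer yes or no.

Answer: no

Derivation:
After 1 (swap(0, 2)): [J, H, G, D, E, C, F, I, B, A]
After 2 (swap(5, 7)): [J, H, G, D, E, I, F, C, B, A]
After 3 (swap(8, 6)): [J, H, G, D, E, I, B, C, F, A]
After 4 (swap(8, 6)): [J, H, G, D, E, I, F, C, B, A]
After 5 (swap(8, 6)): [J, H, G, D, E, I, B, C, F, A]
After 6 (reverse(1, 2)): [J, G, H, D, E, I, B, C, F, A]
After 7 (rotate_left(6, 8, k=1)): [J, G, H, D, E, I, C, F, B, A]
After 8 (swap(7, 5)): [J, G, H, D, E, F, C, I, B, A]
After 9 (reverse(3, 5)): [J, G, H, F, E, D, C, I, B, A]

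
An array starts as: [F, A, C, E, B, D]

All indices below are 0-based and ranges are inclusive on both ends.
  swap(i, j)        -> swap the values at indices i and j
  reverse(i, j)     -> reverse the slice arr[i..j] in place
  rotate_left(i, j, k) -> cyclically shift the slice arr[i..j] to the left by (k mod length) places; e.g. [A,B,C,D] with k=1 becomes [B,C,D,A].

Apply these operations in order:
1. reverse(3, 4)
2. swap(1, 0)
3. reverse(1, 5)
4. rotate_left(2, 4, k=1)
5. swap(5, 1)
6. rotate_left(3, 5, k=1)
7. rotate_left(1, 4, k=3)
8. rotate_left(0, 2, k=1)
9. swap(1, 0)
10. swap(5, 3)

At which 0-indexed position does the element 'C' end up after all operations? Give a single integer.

After 1 (reverse(3, 4)): [F, A, C, B, E, D]
After 2 (swap(1, 0)): [A, F, C, B, E, D]
After 3 (reverse(1, 5)): [A, D, E, B, C, F]
After 4 (rotate_left(2, 4, k=1)): [A, D, B, C, E, F]
After 5 (swap(5, 1)): [A, F, B, C, E, D]
After 6 (rotate_left(3, 5, k=1)): [A, F, B, E, D, C]
After 7 (rotate_left(1, 4, k=3)): [A, D, F, B, E, C]
After 8 (rotate_left(0, 2, k=1)): [D, F, A, B, E, C]
After 9 (swap(1, 0)): [F, D, A, B, E, C]
After 10 (swap(5, 3)): [F, D, A, C, E, B]

Answer: 3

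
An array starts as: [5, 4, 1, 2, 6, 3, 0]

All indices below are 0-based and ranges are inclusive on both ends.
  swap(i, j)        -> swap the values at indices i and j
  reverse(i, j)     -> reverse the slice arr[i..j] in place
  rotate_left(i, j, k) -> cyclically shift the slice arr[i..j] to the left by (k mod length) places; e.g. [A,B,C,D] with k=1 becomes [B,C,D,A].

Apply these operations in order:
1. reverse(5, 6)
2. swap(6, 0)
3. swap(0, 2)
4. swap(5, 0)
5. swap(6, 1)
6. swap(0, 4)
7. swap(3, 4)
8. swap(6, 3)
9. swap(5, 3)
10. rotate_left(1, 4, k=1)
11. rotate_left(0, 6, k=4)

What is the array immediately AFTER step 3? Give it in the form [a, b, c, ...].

After 1 (reverse(5, 6)): [5, 4, 1, 2, 6, 0, 3]
After 2 (swap(6, 0)): [3, 4, 1, 2, 6, 0, 5]
After 3 (swap(0, 2)): [1, 4, 3, 2, 6, 0, 5]

Answer: [1, 4, 3, 2, 6, 0, 5]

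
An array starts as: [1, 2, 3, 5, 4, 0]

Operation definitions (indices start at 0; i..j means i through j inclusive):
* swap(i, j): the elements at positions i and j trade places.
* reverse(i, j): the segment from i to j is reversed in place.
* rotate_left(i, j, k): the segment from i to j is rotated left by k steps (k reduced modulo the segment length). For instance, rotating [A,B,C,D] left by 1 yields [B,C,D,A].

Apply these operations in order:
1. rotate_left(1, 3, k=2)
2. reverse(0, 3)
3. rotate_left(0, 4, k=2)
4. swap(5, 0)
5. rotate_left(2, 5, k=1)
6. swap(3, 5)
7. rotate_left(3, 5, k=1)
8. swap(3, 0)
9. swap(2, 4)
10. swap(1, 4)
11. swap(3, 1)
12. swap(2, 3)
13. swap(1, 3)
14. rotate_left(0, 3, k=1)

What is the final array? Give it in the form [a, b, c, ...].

Answer: [2, 3, 0, 5, 1, 4]

Derivation:
After 1 (rotate_left(1, 3, k=2)): [1, 5, 2, 3, 4, 0]
After 2 (reverse(0, 3)): [3, 2, 5, 1, 4, 0]
After 3 (rotate_left(0, 4, k=2)): [5, 1, 4, 3, 2, 0]
After 4 (swap(5, 0)): [0, 1, 4, 3, 2, 5]
After 5 (rotate_left(2, 5, k=1)): [0, 1, 3, 2, 5, 4]
After 6 (swap(3, 5)): [0, 1, 3, 4, 5, 2]
After 7 (rotate_left(3, 5, k=1)): [0, 1, 3, 5, 2, 4]
After 8 (swap(3, 0)): [5, 1, 3, 0, 2, 4]
After 9 (swap(2, 4)): [5, 1, 2, 0, 3, 4]
After 10 (swap(1, 4)): [5, 3, 2, 0, 1, 4]
After 11 (swap(3, 1)): [5, 0, 2, 3, 1, 4]
After 12 (swap(2, 3)): [5, 0, 3, 2, 1, 4]
After 13 (swap(1, 3)): [5, 2, 3, 0, 1, 4]
After 14 (rotate_left(0, 3, k=1)): [2, 3, 0, 5, 1, 4]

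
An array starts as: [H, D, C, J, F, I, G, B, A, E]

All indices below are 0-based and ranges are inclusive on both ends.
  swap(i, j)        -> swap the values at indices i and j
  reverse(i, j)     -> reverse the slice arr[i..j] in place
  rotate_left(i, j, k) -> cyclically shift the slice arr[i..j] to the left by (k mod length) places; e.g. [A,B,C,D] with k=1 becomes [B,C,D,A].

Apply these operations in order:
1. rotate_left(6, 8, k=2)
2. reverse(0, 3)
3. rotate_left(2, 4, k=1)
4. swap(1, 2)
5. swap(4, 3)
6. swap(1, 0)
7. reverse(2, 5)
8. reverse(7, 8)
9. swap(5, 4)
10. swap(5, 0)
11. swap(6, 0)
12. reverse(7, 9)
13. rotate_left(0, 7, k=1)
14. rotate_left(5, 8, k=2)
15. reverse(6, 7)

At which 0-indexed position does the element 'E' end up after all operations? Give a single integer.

Answer: 8

Derivation:
After 1 (rotate_left(6, 8, k=2)): [H, D, C, J, F, I, A, G, B, E]
After 2 (reverse(0, 3)): [J, C, D, H, F, I, A, G, B, E]
After 3 (rotate_left(2, 4, k=1)): [J, C, H, F, D, I, A, G, B, E]
After 4 (swap(1, 2)): [J, H, C, F, D, I, A, G, B, E]
After 5 (swap(4, 3)): [J, H, C, D, F, I, A, G, B, E]
After 6 (swap(1, 0)): [H, J, C, D, F, I, A, G, B, E]
After 7 (reverse(2, 5)): [H, J, I, F, D, C, A, G, B, E]
After 8 (reverse(7, 8)): [H, J, I, F, D, C, A, B, G, E]
After 9 (swap(5, 4)): [H, J, I, F, C, D, A, B, G, E]
After 10 (swap(5, 0)): [D, J, I, F, C, H, A, B, G, E]
After 11 (swap(6, 0)): [A, J, I, F, C, H, D, B, G, E]
After 12 (reverse(7, 9)): [A, J, I, F, C, H, D, E, G, B]
After 13 (rotate_left(0, 7, k=1)): [J, I, F, C, H, D, E, A, G, B]
After 14 (rotate_left(5, 8, k=2)): [J, I, F, C, H, A, G, D, E, B]
After 15 (reverse(6, 7)): [J, I, F, C, H, A, D, G, E, B]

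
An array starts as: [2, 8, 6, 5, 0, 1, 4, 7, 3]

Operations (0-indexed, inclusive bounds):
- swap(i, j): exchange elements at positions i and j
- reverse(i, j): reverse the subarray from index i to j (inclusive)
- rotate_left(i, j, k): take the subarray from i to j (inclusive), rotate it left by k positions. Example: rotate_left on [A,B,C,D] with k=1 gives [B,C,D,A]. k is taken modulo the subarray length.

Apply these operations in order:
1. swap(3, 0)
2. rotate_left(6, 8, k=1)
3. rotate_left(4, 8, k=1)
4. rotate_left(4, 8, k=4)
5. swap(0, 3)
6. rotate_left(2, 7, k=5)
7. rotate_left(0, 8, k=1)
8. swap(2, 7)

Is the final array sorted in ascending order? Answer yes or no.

Answer: no

Derivation:
After 1 (swap(3, 0)): [5, 8, 6, 2, 0, 1, 4, 7, 3]
After 2 (rotate_left(6, 8, k=1)): [5, 8, 6, 2, 0, 1, 7, 3, 4]
After 3 (rotate_left(4, 8, k=1)): [5, 8, 6, 2, 1, 7, 3, 4, 0]
After 4 (rotate_left(4, 8, k=4)): [5, 8, 6, 2, 0, 1, 7, 3, 4]
After 5 (swap(0, 3)): [2, 8, 6, 5, 0, 1, 7, 3, 4]
After 6 (rotate_left(2, 7, k=5)): [2, 8, 3, 6, 5, 0, 1, 7, 4]
After 7 (rotate_left(0, 8, k=1)): [8, 3, 6, 5, 0, 1, 7, 4, 2]
After 8 (swap(2, 7)): [8, 3, 4, 5, 0, 1, 7, 6, 2]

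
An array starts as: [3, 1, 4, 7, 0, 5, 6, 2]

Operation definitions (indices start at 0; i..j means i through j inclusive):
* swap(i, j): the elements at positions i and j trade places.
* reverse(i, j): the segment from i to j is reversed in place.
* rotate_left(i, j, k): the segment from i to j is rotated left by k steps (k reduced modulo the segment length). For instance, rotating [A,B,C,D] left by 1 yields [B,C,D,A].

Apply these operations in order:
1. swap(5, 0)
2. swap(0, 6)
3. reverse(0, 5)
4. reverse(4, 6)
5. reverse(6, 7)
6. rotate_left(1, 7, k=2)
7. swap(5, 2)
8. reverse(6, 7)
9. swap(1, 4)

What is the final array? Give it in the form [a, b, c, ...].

Answer: [3, 2, 1, 6, 4, 5, 7, 0]

Derivation:
After 1 (swap(5, 0)): [5, 1, 4, 7, 0, 3, 6, 2]
After 2 (swap(0, 6)): [6, 1, 4, 7, 0, 3, 5, 2]
After 3 (reverse(0, 5)): [3, 0, 7, 4, 1, 6, 5, 2]
After 4 (reverse(4, 6)): [3, 0, 7, 4, 5, 6, 1, 2]
After 5 (reverse(6, 7)): [3, 0, 7, 4, 5, 6, 2, 1]
After 6 (rotate_left(1, 7, k=2)): [3, 4, 5, 6, 2, 1, 0, 7]
After 7 (swap(5, 2)): [3, 4, 1, 6, 2, 5, 0, 7]
After 8 (reverse(6, 7)): [3, 4, 1, 6, 2, 5, 7, 0]
After 9 (swap(1, 4)): [3, 2, 1, 6, 4, 5, 7, 0]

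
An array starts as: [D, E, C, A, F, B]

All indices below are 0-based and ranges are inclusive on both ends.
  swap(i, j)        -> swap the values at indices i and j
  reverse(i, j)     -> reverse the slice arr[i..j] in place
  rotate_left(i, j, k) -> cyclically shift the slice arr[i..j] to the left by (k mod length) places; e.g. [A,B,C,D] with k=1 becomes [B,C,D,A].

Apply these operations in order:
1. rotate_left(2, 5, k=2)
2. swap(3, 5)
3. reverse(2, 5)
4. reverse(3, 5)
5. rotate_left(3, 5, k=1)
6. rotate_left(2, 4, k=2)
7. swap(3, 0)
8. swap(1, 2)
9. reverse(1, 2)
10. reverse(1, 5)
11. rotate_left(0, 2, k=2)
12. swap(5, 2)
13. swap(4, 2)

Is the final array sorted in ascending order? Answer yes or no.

Answer: yes

Derivation:
After 1 (rotate_left(2, 5, k=2)): [D, E, F, B, C, A]
After 2 (swap(3, 5)): [D, E, F, A, C, B]
After 3 (reverse(2, 5)): [D, E, B, C, A, F]
After 4 (reverse(3, 5)): [D, E, B, F, A, C]
After 5 (rotate_left(3, 5, k=1)): [D, E, B, A, C, F]
After 6 (rotate_left(2, 4, k=2)): [D, E, C, B, A, F]
After 7 (swap(3, 0)): [B, E, C, D, A, F]
After 8 (swap(1, 2)): [B, C, E, D, A, F]
After 9 (reverse(1, 2)): [B, E, C, D, A, F]
After 10 (reverse(1, 5)): [B, F, A, D, C, E]
After 11 (rotate_left(0, 2, k=2)): [A, B, F, D, C, E]
After 12 (swap(5, 2)): [A, B, E, D, C, F]
After 13 (swap(4, 2)): [A, B, C, D, E, F]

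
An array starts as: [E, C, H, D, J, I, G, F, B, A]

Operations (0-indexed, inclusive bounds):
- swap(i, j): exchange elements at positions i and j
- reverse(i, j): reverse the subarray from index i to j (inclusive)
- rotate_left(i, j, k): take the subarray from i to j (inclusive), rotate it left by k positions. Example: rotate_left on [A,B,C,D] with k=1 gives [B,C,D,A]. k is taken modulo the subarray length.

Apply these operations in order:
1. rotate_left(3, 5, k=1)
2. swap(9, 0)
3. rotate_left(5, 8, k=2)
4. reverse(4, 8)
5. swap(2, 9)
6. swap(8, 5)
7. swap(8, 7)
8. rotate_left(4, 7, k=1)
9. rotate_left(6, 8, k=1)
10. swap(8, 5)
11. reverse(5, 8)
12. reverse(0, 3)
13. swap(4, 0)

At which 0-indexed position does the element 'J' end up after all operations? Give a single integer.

Answer: 4

Derivation:
After 1 (rotate_left(3, 5, k=1)): [E, C, H, J, I, D, G, F, B, A]
After 2 (swap(9, 0)): [A, C, H, J, I, D, G, F, B, E]
After 3 (rotate_left(5, 8, k=2)): [A, C, H, J, I, F, B, D, G, E]
After 4 (reverse(4, 8)): [A, C, H, J, G, D, B, F, I, E]
After 5 (swap(2, 9)): [A, C, E, J, G, D, B, F, I, H]
After 6 (swap(8, 5)): [A, C, E, J, G, I, B, F, D, H]
After 7 (swap(8, 7)): [A, C, E, J, G, I, B, D, F, H]
After 8 (rotate_left(4, 7, k=1)): [A, C, E, J, I, B, D, G, F, H]
After 9 (rotate_left(6, 8, k=1)): [A, C, E, J, I, B, G, F, D, H]
After 10 (swap(8, 5)): [A, C, E, J, I, D, G, F, B, H]
After 11 (reverse(5, 8)): [A, C, E, J, I, B, F, G, D, H]
After 12 (reverse(0, 3)): [J, E, C, A, I, B, F, G, D, H]
After 13 (swap(4, 0)): [I, E, C, A, J, B, F, G, D, H]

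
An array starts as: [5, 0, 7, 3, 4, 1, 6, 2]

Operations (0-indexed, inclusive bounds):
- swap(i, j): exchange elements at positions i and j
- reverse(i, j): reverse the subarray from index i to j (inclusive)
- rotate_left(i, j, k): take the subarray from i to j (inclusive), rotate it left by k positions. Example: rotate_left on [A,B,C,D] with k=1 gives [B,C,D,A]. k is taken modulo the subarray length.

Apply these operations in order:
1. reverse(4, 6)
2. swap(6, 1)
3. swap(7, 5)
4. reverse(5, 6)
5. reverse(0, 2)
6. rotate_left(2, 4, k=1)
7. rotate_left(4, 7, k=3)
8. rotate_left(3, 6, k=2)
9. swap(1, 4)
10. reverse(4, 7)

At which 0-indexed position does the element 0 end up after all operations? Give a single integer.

Answer: 1

Derivation:
After 1 (reverse(4, 6)): [5, 0, 7, 3, 6, 1, 4, 2]
After 2 (swap(6, 1)): [5, 4, 7, 3, 6, 1, 0, 2]
After 3 (swap(7, 5)): [5, 4, 7, 3, 6, 2, 0, 1]
After 4 (reverse(5, 6)): [5, 4, 7, 3, 6, 0, 2, 1]
After 5 (reverse(0, 2)): [7, 4, 5, 3, 6, 0, 2, 1]
After 6 (rotate_left(2, 4, k=1)): [7, 4, 3, 6, 5, 0, 2, 1]
After 7 (rotate_left(4, 7, k=3)): [7, 4, 3, 6, 1, 5, 0, 2]
After 8 (rotate_left(3, 6, k=2)): [7, 4, 3, 5, 0, 6, 1, 2]
After 9 (swap(1, 4)): [7, 0, 3, 5, 4, 6, 1, 2]
After 10 (reverse(4, 7)): [7, 0, 3, 5, 2, 1, 6, 4]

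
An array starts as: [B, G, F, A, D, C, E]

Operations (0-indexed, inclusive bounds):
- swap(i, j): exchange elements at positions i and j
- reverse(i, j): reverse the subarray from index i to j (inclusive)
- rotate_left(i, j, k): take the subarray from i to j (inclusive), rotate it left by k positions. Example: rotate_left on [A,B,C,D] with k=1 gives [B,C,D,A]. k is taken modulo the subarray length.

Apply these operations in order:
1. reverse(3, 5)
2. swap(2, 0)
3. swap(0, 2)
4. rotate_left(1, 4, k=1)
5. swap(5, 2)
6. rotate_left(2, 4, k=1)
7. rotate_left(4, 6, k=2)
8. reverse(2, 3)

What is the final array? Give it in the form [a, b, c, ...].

Answer: [B, F, G, D, E, A, C]

Derivation:
After 1 (reverse(3, 5)): [B, G, F, C, D, A, E]
After 2 (swap(2, 0)): [F, G, B, C, D, A, E]
After 3 (swap(0, 2)): [B, G, F, C, D, A, E]
After 4 (rotate_left(1, 4, k=1)): [B, F, C, D, G, A, E]
After 5 (swap(5, 2)): [B, F, A, D, G, C, E]
After 6 (rotate_left(2, 4, k=1)): [B, F, D, G, A, C, E]
After 7 (rotate_left(4, 6, k=2)): [B, F, D, G, E, A, C]
After 8 (reverse(2, 3)): [B, F, G, D, E, A, C]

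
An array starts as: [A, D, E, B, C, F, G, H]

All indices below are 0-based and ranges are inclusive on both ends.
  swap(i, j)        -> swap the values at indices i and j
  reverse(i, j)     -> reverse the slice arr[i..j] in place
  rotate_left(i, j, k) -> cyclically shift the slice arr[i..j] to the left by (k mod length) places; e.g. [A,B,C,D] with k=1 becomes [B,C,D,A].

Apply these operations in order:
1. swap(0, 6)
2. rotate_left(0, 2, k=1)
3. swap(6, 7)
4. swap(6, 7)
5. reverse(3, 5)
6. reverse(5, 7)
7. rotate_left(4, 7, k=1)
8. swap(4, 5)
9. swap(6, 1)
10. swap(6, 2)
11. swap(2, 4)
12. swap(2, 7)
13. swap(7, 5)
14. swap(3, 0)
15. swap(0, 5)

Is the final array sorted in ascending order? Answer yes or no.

Answer: yes

Derivation:
After 1 (swap(0, 6)): [G, D, E, B, C, F, A, H]
After 2 (rotate_left(0, 2, k=1)): [D, E, G, B, C, F, A, H]
After 3 (swap(6, 7)): [D, E, G, B, C, F, H, A]
After 4 (swap(6, 7)): [D, E, G, B, C, F, A, H]
After 5 (reverse(3, 5)): [D, E, G, F, C, B, A, H]
After 6 (reverse(5, 7)): [D, E, G, F, C, H, A, B]
After 7 (rotate_left(4, 7, k=1)): [D, E, G, F, H, A, B, C]
After 8 (swap(4, 5)): [D, E, G, F, A, H, B, C]
After 9 (swap(6, 1)): [D, B, G, F, A, H, E, C]
After 10 (swap(6, 2)): [D, B, E, F, A, H, G, C]
After 11 (swap(2, 4)): [D, B, A, F, E, H, G, C]
After 12 (swap(2, 7)): [D, B, C, F, E, H, G, A]
After 13 (swap(7, 5)): [D, B, C, F, E, A, G, H]
After 14 (swap(3, 0)): [F, B, C, D, E, A, G, H]
After 15 (swap(0, 5)): [A, B, C, D, E, F, G, H]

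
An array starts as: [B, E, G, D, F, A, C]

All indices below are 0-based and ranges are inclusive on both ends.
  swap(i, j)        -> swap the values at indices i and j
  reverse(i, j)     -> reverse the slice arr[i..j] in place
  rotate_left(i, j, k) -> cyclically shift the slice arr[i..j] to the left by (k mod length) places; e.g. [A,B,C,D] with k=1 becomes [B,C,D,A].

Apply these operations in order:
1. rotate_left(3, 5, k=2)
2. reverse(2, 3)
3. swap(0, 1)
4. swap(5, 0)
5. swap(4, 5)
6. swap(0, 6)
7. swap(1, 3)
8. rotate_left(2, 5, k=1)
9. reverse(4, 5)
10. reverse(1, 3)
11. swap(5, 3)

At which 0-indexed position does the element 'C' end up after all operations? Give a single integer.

After 1 (rotate_left(3, 5, k=2)): [B, E, G, A, D, F, C]
After 2 (reverse(2, 3)): [B, E, A, G, D, F, C]
After 3 (swap(0, 1)): [E, B, A, G, D, F, C]
After 4 (swap(5, 0)): [F, B, A, G, D, E, C]
After 5 (swap(4, 5)): [F, B, A, G, E, D, C]
After 6 (swap(0, 6)): [C, B, A, G, E, D, F]
After 7 (swap(1, 3)): [C, G, A, B, E, D, F]
After 8 (rotate_left(2, 5, k=1)): [C, G, B, E, D, A, F]
After 9 (reverse(4, 5)): [C, G, B, E, A, D, F]
After 10 (reverse(1, 3)): [C, E, B, G, A, D, F]
After 11 (swap(5, 3)): [C, E, B, D, A, G, F]

Answer: 0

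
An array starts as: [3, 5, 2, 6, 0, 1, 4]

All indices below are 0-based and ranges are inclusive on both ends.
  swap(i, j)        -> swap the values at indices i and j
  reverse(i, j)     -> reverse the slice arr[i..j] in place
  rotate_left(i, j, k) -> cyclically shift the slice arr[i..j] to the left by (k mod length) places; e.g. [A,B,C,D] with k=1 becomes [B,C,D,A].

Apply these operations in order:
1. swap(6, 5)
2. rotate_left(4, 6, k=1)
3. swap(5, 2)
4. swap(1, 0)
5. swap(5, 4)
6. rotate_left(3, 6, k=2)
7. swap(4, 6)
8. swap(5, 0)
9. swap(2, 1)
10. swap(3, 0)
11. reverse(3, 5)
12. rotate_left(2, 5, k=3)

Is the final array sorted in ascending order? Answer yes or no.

Answer: no

Derivation:
After 1 (swap(6, 5)): [3, 5, 2, 6, 0, 4, 1]
After 2 (rotate_left(4, 6, k=1)): [3, 5, 2, 6, 4, 1, 0]
After 3 (swap(5, 2)): [3, 5, 1, 6, 4, 2, 0]
After 4 (swap(1, 0)): [5, 3, 1, 6, 4, 2, 0]
After 5 (swap(5, 4)): [5, 3, 1, 6, 2, 4, 0]
After 6 (rotate_left(3, 6, k=2)): [5, 3, 1, 4, 0, 6, 2]
After 7 (swap(4, 6)): [5, 3, 1, 4, 2, 6, 0]
After 8 (swap(5, 0)): [6, 3, 1, 4, 2, 5, 0]
After 9 (swap(2, 1)): [6, 1, 3, 4, 2, 5, 0]
After 10 (swap(3, 0)): [4, 1, 3, 6, 2, 5, 0]
After 11 (reverse(3, 5)): [4, 1, 3, 5, 2, 6, 0]
After 12 (rotate_left(2, 5, k=3)): [4, 1, 6, 3, 5, 2, 0]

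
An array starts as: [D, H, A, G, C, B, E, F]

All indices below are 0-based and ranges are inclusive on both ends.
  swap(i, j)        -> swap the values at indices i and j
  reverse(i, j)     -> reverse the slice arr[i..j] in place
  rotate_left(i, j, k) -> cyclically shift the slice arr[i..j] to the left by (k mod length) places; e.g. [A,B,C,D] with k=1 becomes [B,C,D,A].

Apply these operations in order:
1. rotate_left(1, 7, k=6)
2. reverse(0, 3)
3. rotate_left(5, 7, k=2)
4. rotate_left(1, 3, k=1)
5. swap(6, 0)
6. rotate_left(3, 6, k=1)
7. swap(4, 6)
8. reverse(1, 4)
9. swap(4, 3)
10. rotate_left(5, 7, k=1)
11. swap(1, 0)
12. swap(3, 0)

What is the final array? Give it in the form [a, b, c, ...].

Answer: [F, C, G, H, D, E, B, A]

Derivation:
After 1 (rotate_left(1, 7, k=6)): [D, F, H, A, G, C, B, E]
After 2 (reverse(0, 3)): [A, H, F, D, G, C, B, E]
After 3 (rotate_left(5, 7, k=2)): [A, H, F, D, G, E, C, B]
After 4 (rotate_left(1, 3, k=1)): [A, F, D, H, G, E, C, B]
After 5 (swap(6, 0)): [C, F, D, H, G, E, A, B]
After 6 (rotate_left(3, 6, k=1)): [C, F, D, G, E, A, H, B]
After 7 (swap(4, 6)): [C, F, D, G, H, A, E, B]
After 8 (reverse(1, 4)): [C, H, G, D, F, A, E, B]
After 9 (swap(4, 3)): [C, H, G, F, D, A, E, B]
After 10 (rotate_left(5, 7, k=1)): [C, H, G, F, D, E, B, A]
After 11 (swap(1, 0)): [H, C, G, F, D, E, B, A]
After 12 (swap(3, 0)): [F, C, G, H, D, E, B, A]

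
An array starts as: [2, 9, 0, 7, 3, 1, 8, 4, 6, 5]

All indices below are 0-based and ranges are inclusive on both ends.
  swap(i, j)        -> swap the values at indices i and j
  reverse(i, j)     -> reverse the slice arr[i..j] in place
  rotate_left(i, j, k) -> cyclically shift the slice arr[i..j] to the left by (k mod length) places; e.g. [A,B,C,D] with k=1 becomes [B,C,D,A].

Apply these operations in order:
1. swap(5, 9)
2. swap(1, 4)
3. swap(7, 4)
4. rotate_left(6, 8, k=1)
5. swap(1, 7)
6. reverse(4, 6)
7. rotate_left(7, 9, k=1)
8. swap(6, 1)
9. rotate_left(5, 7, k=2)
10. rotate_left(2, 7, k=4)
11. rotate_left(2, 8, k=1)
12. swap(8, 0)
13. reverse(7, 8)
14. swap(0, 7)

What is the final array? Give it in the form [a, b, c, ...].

After 1 (swap(5, 9)): [2, 9, 0, 7, 3, 5, 8, 4, 6, 1]
After 2 (swap(1, 4)): [2, 3, 0, 7, 9, 5, 8, 4, 6, 1]
After 3 (swap(7, 4)): [2, 3, 0, 7, 4, 5, 8, 9, 6, 1]
After 4 (rotate_left(6, 8, k=1)): [2, 3, 0, 7, 4, 5, 9, 6, 8, 1]
After 5 (swap(1, 7)): [2, 6, 0, 7, 4, 5, 9, 3, 8, 1]
After 6 (reverse(4, 6)): [2, 6, 0, 7, 9, 5, 4, 3, 8, 1]
After 7 (rotate_left(7, 9, k=1)): [2, 6, 0, 7, 9, 5, 4, 8, 1, 3]
After 8 (swap(6, 1)): [2, 4, 0, 7, 9, 5, 6, 8, 1, 3]
After 9 (rotate_left(5, 7, k=2)): [2, 4, 0, 7, 9, 8, 5, 6, 1, 3]
After 10 (rotate_left(2, 7, k=4)): [2, 4, 5, 6, 0, 7, 9, 8, 1, 3]
After 11 (rotate_left(2, 8, k=1)): [2, 4, 6, 0, 7, 9, 8, 1, 5, 3]
After 12 (swap(8, 0)): [5, 4, 6, 0, 7, 9, 8, 1, 2, 3]
After 13 (reverse(7, 8)): [5, 4, 6, 0, 7, 9, 8, 2, 1, 3]
After 14 (swap(0, 7)): [2, 4, 6, 0, 7, 9, 8, 5, 1, 3]

Answer: [2, 4, 6, 0, 7, 9, 8, 5, 1, 3]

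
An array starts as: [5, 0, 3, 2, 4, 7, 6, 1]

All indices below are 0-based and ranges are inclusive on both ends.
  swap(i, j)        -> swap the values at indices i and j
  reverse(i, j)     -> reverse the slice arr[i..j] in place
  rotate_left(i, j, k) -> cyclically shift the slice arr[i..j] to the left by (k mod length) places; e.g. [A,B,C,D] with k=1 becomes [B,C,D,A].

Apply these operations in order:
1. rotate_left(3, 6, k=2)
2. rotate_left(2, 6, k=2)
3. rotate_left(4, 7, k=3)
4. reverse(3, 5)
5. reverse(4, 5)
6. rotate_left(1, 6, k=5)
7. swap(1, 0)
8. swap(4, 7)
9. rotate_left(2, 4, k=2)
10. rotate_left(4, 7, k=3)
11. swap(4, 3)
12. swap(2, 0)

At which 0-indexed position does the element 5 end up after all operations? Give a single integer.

After 1 (rotate_left(3, 6, k=2)): [5, 0, 3, 7, 6, 2, 4, 1]
After 2 (rotate_left(2, 6, k=2)): [5, 0, 6, 2, 4, 3, 7, 1]
After 3 (rotate_left(4, 7, k=3)): [5, 0, 6, 2, 1, 4, 3, 7]
After 4 (reverse(3, 5)): [5, 0, 6, 4, 1, 2, 3, 7]
After 5 (reverse(4, 5)): [5, 0, 6, 4, 2, 1, 3, 7]
After 6 (rotate_left(1, 6, k=5)): [5, 3, 0, 6, 4, 2, 1, 7]
After 7 (swap(1, 0)): [3, 5, 0, 6, 4, 2, 1, 7]
After 8 (swap(4, 7)): [3, 5, 0, 6, 7, 2, 1, 4]
After 9 (rotate_left(2, 4, k=2)): [3, 5, 7, 0, 6, 2, 1, 4]
After 10 (rotate_left(4, 7, k=3)): [3, 5, 7, 0, 4, 6, 2, 1]
After 11 (swap(4, 3)): [3, 5, 7, 4, 0, 6, 2, 1]
After 12 (swap(2, 0)): [7, 5, 3, 4, 0, 6, 2, 1]

Answer: 1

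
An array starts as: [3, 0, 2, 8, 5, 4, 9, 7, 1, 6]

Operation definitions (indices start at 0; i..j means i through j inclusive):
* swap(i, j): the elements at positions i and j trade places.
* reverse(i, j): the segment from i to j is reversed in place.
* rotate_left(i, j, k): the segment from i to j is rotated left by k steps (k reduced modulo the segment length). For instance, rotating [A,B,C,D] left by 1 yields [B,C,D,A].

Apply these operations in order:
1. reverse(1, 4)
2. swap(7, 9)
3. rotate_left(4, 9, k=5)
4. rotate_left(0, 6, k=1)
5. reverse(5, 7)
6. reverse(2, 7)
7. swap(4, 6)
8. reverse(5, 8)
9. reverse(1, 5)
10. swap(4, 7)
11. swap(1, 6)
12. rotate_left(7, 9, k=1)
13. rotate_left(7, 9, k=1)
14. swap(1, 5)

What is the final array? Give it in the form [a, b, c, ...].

Answer: [5, 8, 7, 3, 9, 2, 6, 1, 4, 0]

Derivation:
After 1 (reverse(1, 4)): [3, 5, 8, 2, 0, 4, 9, 7, 1, 6]
After 2 (swap(7, 9)): [3, 5, 8, 2, 0, 4, 9, 6, 1, 7]
After 3 (rotate_left(4, 9, k=5)): [3, 5, 8, 2, 7, 0, 4, 9, 6, 1]
After 4 (rotate_left(0, 6, k=1)): [5, 8, 2, 7, 0, 4, 3, 9, 6, 1]
After 5 (reverse(5, 7)): [5, 8, 2, 7, 0, 9, 3, 4, 6, 1]
After 6 (reverse(2, 7)): [5, 8, 4, 3, 9, 0, 7, 2, 6, 1]
After 7 (swap(4, 6)): [5, 8, 4, 3, 7, 0, 9, 2, 6, 1]
After 8 (reverse(5, 8)): [5, 8, 4, 3, 7, 6, 2, 9, 0, 1]
After 9 (reverse(1, 5)): [5, 6, 7, 3, 4, 8, 2, 9, 0, 1]
After 10 (swap(4, 7)): [5, 6, 7, 3, 9, 8, 2, 4, 0, 1]
After 11 (swap(1, 6)): [5, 2, 7, 3, 9, 8, 6, 4, 0, 1]
After 12 (rotate_left(7, 9, k=1)): [5, 2, 7, 3, 9, 8, 6, 0, 1, 4]
After 13 (rotate_left(7, 9, k=1)): [5, 2, 7, 3, 9, 8, 6, 1, 4, 0]
After 14 (swap(1, 5)): [5, 8, 7, 3, 9, 2, 6, 1, 4, 0]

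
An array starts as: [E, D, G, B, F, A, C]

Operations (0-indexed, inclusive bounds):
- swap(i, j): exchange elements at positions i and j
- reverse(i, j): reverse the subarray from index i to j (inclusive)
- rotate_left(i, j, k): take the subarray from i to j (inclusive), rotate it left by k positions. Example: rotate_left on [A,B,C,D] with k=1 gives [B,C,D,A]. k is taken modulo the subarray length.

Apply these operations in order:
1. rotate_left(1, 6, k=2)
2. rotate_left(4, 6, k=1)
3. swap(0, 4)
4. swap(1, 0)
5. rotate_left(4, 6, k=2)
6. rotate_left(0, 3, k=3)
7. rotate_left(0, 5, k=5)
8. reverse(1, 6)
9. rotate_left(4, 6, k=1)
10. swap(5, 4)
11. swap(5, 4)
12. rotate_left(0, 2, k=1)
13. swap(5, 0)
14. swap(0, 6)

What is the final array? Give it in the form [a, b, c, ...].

After 1 (rotate_left(1, 6, k=2)): [E, B, F, A, C, D, G]
After 2 (rotate_left(4, 6, k=1)): [E, B, F, A, D, G, C]
After 3 (swap(0, 4)): [D, B, F, A, E, G, C]
After 4 (swap(1, 0)): [B, D, F, A, E, G, C]
After 5 (rotate_left(4, 6, k=2)): [B, D, F, A, C, E, G]
After 6 (rotate_left(0, 3, k=3)): [A, B, D, F, C, E, G]
After 7 (rotate_left(0, 5, k=5)): [E, A, B, D, F, C, G]
After 8 (reverse(1, 6)): [E, G, C, F, D, B, A]
After 9 (rotate_left(4, 6, k=1)): [E, G, C, F, B, A, D]
After 10 (swap(5, 4)): [E, G, C, F, A, B, D]
After 11 (swap(5, 4)): [E, G, C, F, B, A, D]
After 12 (rotate_left(0, 2, k=1)): [G, C, E, F, B, A, D]
After 13 (swap(5, 0)): [A, C, E, F, B, G, D]
After 14 (swap(0, 6)): [D, C, E, F, B, G, A]

Answer: [D, C, E, F, B, G, A]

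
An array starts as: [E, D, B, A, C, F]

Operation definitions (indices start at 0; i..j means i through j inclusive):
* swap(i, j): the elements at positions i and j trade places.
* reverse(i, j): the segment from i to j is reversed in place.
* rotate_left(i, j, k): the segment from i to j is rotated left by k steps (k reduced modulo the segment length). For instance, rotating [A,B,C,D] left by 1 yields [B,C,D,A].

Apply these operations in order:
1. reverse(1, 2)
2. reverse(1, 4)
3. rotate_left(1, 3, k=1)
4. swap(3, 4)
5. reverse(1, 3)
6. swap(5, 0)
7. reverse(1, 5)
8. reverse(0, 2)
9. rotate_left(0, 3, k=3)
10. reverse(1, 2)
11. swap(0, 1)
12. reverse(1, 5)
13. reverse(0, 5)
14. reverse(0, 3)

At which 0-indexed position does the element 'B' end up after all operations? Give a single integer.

Answer: 4

Derivation:
After 1 (reverse(1, 2)): [E, B, D, A, C, F]
After 2 (reverse(1, 4)): [E, C, A, D, B, F]
After 3 (rotate_left(1, 3, k=1)): [E, A, D, C, B, F]
After 4 (swap(3, 4)): [E, A, D, B, C, F]
After 5 (reverse(1, 3)): [E, B, D, A, C, F]
After 6 (swap(5, 0)): [F, B, D, A, C, E]
After 7 (reverse(1, 5)): [F, E, C, A, D, B]
After 8 (reverse(0, 2)): [C, E, F, A, D, B]
After 9 (rotate_left(0, 3, k=3)): [A, C, E, F, D, B]
After 10 (reverse(1, 2)): [A, E, C, F, D, B]
After 11 (swap(0, 1)): [E, A, C, F, D, B]
After 12 (reverse(1, 5)): [E, B, D, F, C, A]
After 13 (reverse(0, 5)): [A, C, F, D, B, E]
After 14 (reverse(0, 3)): [D, F, C, A, B, E]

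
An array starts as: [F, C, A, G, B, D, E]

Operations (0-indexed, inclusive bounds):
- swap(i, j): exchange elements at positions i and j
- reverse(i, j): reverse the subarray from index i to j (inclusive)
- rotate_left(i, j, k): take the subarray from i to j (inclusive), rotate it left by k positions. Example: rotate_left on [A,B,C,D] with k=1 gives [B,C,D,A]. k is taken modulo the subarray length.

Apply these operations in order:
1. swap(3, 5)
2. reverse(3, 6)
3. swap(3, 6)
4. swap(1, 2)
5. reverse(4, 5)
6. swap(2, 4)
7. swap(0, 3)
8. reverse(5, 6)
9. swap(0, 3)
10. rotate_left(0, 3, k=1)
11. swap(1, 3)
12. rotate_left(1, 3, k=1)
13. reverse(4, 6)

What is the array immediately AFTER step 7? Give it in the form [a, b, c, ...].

After 1 (swap(3, 5)): [F, C, A, D, B, G, E]
After 2 (reverse(3, 6)): [F, C, A, E, G, B, D]
After 3 (swap(3, 6)): [F, C, A, D, G, B, E]
After 4 (swap(1, 2)): [F, A, C, D, G, B, E]
After 5 (reverse(4, 5)): [F, A, C, D, B, G, E]
After 6 (swap(2, 4)): [F, A, B, D, C, G, E]
After 7 (swap(0, 3)): [D, A, B, F, C, G, E]

Answer: [D, A, B, F, C, G, E]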